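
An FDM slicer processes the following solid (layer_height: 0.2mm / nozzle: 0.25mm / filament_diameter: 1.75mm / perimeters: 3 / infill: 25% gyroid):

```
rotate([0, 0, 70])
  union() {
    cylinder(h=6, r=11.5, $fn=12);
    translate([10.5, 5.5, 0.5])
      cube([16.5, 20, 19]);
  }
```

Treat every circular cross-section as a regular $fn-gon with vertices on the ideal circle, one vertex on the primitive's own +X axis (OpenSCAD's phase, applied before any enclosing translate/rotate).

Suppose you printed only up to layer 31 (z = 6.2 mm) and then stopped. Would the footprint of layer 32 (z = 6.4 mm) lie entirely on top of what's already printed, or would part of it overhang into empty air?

Compare the two slices. At z = 6.2: the cylinder is absent (z outside [0, 6]); the cube at (10.5, 5.5) is present — its section is the full 16.5×20 rectangle (area 330.00 mm²); Taking the union: only the 16.5×20 cube at (10.5, 5.5) is present, so the union is just that shape — area = 330.00 mm²; (rotated 70° about Z; rotation is an isometry so areas/perimeters/island counts are preserved). At z = 6.4: the cylinder is absent (z outside [0, 6]); the cube at (10.5, 5.5) (footprint 16.5×20) is included at this height (area 330.00 mm²); Combining (union): only the 16.5×20 cube at (10.5, 5.5) is present, so the union is just that shape — area = 330.00 mm²; (rotated 70° about Z; rotation is an isometry so areas/perimeters/island counts are preserved). Checking containment: the cross-section at z = 6.4 is a subset of the cross-section at z = 6.2.

entirely on top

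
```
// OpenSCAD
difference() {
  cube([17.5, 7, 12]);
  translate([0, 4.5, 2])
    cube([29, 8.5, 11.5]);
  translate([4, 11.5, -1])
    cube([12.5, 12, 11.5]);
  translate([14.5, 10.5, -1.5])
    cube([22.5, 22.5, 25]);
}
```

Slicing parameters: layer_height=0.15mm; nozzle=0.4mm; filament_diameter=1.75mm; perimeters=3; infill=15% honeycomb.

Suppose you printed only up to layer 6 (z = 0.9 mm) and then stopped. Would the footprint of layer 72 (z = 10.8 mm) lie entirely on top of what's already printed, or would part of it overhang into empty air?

entirely on top

Compare the two slices. At z = 0.9: the cube is present — its section is the full 17.5×7 rectangle (area 122.50 mm²); the cube at (0, 4.5) is not intersected at this z (z outside [2, 13.5]); the 12.5×12 cube at (4, 11.5) contributes its full rectangle (area 150.00 mm²); the cube at (14.5, 10.5) is present — its section is the full 22.5×22.5 rectangle (area 506.25 mm²); Subtracting the remaining from the first: starting from the 17.5×7 cube (122.50 mm²), the 12.5×12 cube at (4, 11.5) misses the remaining region (no effect); the 22.5×22.5 cube at (14.5, 10.5) misses the remaining region (no effect) — area = 122.50 mm². At z = 10.8: the cube is present — its section is the full 17.5×7 rectangle (area 122.50 mm²); the cube at (0, 4.5) (footprint 29×8.5) is included at this height (area 246.50 mm²); the cube at (4, 11.5) is absent (z outside [-1, 10.5]); the 22.5×22.5 cube at (14.5, 10.5) contributes its full rectangle (area 506.25 mm²); Taking the first minus the rest: starting from the 17.5×7 cube (122.50 mm²), the 29×8.5 cube at (0, 4.5) partially overlaps it — only the 43.75 mm² overlap (of its 246.50 mm²) is removed, clipping the outline; the 22.5×22.5 cube at (14.5, 10.5) misses the remaining region (no effect) — area = 78.75 mm². Checking containment: the cross-section at z = 10.8 is a subset of the cross-section at z = 0.9.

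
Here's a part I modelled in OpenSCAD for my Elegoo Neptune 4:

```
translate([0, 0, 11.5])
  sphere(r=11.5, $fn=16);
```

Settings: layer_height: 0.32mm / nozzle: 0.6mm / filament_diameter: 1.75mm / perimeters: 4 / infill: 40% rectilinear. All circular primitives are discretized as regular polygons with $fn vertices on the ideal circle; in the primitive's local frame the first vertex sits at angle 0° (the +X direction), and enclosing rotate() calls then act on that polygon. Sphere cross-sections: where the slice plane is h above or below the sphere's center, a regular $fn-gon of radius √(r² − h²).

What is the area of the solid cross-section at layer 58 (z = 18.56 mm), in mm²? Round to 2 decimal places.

At z = 18.56 mm: the sphere: section is a regular 16-gon, circumradius = √(r²−h²) = √(11.5²−7.06²) = 9.078 (area = (16/2)·9.078²·sin(360°/16) = 252.28 mm²). Overall, the cross-section is a single solid region. Net area = 252.28 mm².

252.28 mm²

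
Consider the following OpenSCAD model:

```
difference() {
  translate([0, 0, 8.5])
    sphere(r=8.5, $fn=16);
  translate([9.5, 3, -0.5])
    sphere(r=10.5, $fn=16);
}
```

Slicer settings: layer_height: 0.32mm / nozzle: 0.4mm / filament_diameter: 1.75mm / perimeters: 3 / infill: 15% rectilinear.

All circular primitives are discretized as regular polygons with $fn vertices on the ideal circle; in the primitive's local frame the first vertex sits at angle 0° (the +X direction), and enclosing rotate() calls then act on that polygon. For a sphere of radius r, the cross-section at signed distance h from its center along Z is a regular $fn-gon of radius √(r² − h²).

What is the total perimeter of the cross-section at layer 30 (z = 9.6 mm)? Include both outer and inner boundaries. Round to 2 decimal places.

53.09 mm

At z = 9.6 mm: the r=8.5 sphere slices to a regular 16-gon of circumradius 8.429 (√(r²−h²) with h=1.1 from center) (perimeter = 2·16·8.429·sin(180°/16) = 52.62 mm); the sphere at (9.5, 3): section is a regular 16-gon, circumradius = √(r²−h²) = √(10.5²−10.1²) = 2.871 (perimeter = 2·16·2.871·sin(180°/16) = 17.92 mm); Subtracting the remaining from the first: starting from the r=8.5 sphere, the r=10.5 sphere at (9.5, 3) partially overlaps it — only the 3.41 mm² overlap (of its 25.23 mm²) is removed, clipping the outline — boundary = 53.09 mm. Overall, the cross-section is a single solid region. Total boundary length (outer) = 53.09 mm.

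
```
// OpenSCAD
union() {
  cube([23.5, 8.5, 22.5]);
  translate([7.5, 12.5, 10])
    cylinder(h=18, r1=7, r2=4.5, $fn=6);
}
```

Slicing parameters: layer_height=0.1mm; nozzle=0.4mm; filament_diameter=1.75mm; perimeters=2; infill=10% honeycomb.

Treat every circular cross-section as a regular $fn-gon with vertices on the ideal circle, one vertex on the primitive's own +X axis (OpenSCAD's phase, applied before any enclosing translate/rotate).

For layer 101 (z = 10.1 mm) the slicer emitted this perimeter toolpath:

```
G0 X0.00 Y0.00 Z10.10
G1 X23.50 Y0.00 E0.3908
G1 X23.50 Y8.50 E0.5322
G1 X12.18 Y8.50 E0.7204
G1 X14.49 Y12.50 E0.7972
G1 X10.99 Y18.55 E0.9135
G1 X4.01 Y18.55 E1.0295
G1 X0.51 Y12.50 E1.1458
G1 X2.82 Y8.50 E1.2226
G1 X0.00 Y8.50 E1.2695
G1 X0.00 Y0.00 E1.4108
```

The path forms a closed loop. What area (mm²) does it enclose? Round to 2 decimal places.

Apply the shoelace formula to the sequence of (X, Y) vertices; enclosed area = 309.83 mm².

309.83 mm²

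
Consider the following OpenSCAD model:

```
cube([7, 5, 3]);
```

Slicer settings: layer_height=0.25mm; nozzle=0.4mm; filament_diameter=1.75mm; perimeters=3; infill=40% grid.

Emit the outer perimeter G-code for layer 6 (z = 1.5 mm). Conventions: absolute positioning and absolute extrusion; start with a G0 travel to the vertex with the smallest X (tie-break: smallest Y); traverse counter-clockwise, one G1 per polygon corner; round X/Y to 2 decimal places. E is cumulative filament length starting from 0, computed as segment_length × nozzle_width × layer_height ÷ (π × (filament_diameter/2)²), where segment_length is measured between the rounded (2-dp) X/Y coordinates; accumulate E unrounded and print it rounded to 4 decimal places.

At z = 1.5 mm: the cube is present — its section is the full 7×5 rectangle. The outline is a single polygon with 4 vertices. Extrusion per mm of travel: 0.4 × 0.25 / (π × 0.875²) = 0.041575. Accumulating E over each segment gives final E = 0.9978.

G0 X0.00 Y0.00 Z1.50
G1 X7.00 Y0.00 E0.2910
G1 X7.00 Y5.00 E0.4989
G1 X0.00 Y5.00 E0.7899
G1 X0.00 Y0.00 E0.9978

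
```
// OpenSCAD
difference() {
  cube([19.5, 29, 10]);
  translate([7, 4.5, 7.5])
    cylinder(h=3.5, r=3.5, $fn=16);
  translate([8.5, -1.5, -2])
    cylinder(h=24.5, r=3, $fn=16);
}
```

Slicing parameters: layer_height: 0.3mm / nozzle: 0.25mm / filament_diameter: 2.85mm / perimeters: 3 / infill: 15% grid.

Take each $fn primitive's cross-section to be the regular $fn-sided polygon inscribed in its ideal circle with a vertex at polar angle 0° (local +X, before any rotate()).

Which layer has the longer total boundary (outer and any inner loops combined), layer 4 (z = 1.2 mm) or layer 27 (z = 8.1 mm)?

layer 27 (z = 8.1 mm)

Layer 4 (z = 1.2): the cube is present — its section is the full 19.5×29 rectangle (perimeter 97.00 mm); the cylinder at (7, 4.5) does not reach this height (z outside [7.5, 11]); the cylinder at (8.5, -1.5): section is a regular 16-gon, circumradius r=3 (perimeter = 2·16·3.000·sin(180°/16) = 18.73 mm); After the difference (first − rest): starting from the 19.5×29 cube, the r=3 cylinder at (8.5, -1.5) partially overlaps it — only the 5.28 mm² overlap (of its 27.55 mm²) is removed, clipping the outline — boundary = 98.10 mm. So its perimeter = 98.10 mm. Layer 27 (z = 8.1): the cube is present — its section is the full 19.5×29 rectangle (perimeter 97.00 mm); the r=3.5 cylinder at (7, 4.5) gives a regular 16-gon of circumradius 3.5 (constant along its height) (perimeter = 2·16·3.500·sin(180°/16) = 21.85 mm); the cylinder at (8.5, -1.5): section is a regular 16-gon, circumradius r=3 (perimeter = 2·16·3.000·sin(180°/16) = 18.73 mm); Subtracting the remaining from the first: starting from the 19.5×29 cube, the r=3.5 cylinder at (7, 4.5) lies wholly inside it (removes its full 37.50 mm² and its 21.85 mm outline becomes a hole wall); the r=3 cylinder at (8.5, -1.5) partially overlaps it — only the 5.00 mm² overlap (of its 27.55 mm²) is removed, clipping the outline — boundary = 116.38 mm. So its perimeter = 116.38 mm. Layer 27 is larger (116.38 vs 98.10 mm).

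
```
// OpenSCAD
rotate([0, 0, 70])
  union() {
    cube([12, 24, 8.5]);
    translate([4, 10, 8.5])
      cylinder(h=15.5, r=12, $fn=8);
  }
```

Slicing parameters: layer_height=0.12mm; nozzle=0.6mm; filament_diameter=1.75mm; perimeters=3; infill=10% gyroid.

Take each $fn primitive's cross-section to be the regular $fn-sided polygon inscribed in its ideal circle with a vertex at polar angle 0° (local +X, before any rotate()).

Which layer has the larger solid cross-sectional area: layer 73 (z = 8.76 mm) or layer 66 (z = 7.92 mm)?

Layer 73 (z = 8.76): the cube is absent (z outside [0, 8.5]); the r=12 cylinder at (4, 10) contributes a regular 8-gon of circumradius 12 (area = (8/2)·12.000²·sin(360°/8) = 407.29 mm²); Merging all regions: only the r=12 cylinder at (4, 10) is present, so the union is just that shape — area = 407.29 mm²; (whole slice rotated 70° about Z — lengths, areas and connectivity unchanged). So its area = 407.29 mm². Layer 66 (z = 7.92): the cube is present — its section is the full 12×24 rectangle (area 288.00 mm²); the cylinder at (4, 10) is absent (z outside [8.5, 24]); Taking the union: only the 12×24 cube is present, so the union is just that shape — area = 288.00 mm²; (whole slice rotated 70° about Z — lengths, areas and connectivity unchanged). So its area = 288.00 mm². Layer 73 is larger (407.29 vs 288.00 mm²).

layer 73 (z = 8.76 mm)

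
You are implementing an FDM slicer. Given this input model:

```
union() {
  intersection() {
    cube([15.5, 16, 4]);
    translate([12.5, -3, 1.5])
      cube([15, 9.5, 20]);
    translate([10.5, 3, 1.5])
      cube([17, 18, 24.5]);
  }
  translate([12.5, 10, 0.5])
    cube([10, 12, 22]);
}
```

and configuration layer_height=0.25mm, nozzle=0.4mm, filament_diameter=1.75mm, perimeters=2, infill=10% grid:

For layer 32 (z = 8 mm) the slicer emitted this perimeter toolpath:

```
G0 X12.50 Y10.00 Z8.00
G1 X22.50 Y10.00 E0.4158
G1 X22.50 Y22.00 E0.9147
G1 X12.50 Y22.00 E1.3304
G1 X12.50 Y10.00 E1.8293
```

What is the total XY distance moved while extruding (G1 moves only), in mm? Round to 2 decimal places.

44.00 mm

Sum the Euclidean lengths of each G1 segment: total = 44.00 mm.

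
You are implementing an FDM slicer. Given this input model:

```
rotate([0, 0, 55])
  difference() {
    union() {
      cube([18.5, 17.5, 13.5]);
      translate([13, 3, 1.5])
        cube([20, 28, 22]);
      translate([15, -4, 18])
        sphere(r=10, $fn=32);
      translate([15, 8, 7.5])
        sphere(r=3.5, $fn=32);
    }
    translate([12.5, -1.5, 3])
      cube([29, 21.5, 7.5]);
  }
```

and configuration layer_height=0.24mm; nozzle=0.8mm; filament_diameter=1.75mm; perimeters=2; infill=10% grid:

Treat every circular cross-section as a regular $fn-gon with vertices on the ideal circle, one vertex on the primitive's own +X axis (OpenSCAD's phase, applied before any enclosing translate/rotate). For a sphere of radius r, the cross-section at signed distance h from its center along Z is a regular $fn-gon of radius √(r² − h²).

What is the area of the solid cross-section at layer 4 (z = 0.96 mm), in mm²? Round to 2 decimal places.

At z = 0.96 mm: the cube is present — its section is the full 18.5×17.5 rectangle (area 323.75 mm²); the cube at (13, 3) does not reach this height (z outside [1.5, 23.5]); the sphere at (15, -4) is not intersected at this z (|z−center|=17.040 > r=10); the sphere at (15, 8) does not reach this height (|z−center|=6.540 > r=3.5); Merging all regions: only the 18.5×17.5 cube is present, so the union is just that shape — area = 323.75 mm²; the cube at (12.5, -1.5) is not intersected at this z (z outside [3, 10.5]); Subtracting the remaining from the first: none of the subtracted shapes is present at this height, so the result so far is unchanged — area = 323.75 mm²; (whole slice rotated 55° about Z — lengths, areas and connectivity unchanged). Overall, the cross-section is a single solid region. Net area = 323.75 mm².

323.75 mm²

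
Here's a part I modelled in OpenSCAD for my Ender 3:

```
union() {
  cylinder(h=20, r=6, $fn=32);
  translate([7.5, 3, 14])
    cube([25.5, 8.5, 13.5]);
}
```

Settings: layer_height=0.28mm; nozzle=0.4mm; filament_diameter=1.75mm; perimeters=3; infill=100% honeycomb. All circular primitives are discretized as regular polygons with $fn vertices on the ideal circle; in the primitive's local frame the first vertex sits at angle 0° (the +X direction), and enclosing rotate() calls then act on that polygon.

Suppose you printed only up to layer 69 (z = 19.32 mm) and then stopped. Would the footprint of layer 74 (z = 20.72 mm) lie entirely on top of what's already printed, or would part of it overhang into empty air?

entirely on top

Compare the two slices. At z = 19.32: the cylinder: section is a regular 32-gon, circumradius r=6 (area = (32/2)·6.000²·sin(360°/32) = 112.37 mm²); the cube at (7.5, 3) is present — its section is the full 25.5×8.5 rectangle (area 216.75 mm²); Taking the union: the 2 present regions are separate (no shared area or edge), so areas and boundary lengths simply add and each stays a separate island — area = 329.12 mm². At z = 20.72: the cylinder is not intersected at this z (z outside [0, 20]); the cube at (7.5, 3) (footprint 25.5×8.5) is included at this height (area 216.75 mm²); Merging all regions: only the 25.5×8.5 cube at (7.5, 3) is present, so the union is just that shape — area = 216.75 mm². Checking containment: the cross-section at z = 20.72 is a subset of the cross-section at z = 19.32.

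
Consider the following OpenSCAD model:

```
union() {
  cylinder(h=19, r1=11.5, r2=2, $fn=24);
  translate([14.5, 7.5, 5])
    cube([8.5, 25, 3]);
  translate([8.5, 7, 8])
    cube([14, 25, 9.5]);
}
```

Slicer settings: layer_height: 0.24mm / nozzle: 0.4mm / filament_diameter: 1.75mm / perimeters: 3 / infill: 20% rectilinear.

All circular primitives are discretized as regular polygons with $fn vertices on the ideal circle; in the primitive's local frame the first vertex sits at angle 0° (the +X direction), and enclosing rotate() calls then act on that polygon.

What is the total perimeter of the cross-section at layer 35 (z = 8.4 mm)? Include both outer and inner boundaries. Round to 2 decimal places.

At z = 8.4 mm: the cone contributes a regular 24-gon of circumradius 7.300 (interpolated between r1=11.5 and r2=2 at t=0.442) (perimeter = 2·24·7.300·sin(180°/24) = 45.74 mm); the cube at (14.5, 7.5) is absent (z outside [5, 8]); the 14×25 cube at (8.5, 7) contributes its full rectangle (perimeter 78.00 mm); Merging all regions: the 2 present regions are separate (no shared area or edge), so areas and boundary lengths simply add and each stays a separate island — boundary = 123.74 mm. Overall, the cross-section has 2 separate islands. Total boundary length (outer) = 123.74 mm.

123.74 mm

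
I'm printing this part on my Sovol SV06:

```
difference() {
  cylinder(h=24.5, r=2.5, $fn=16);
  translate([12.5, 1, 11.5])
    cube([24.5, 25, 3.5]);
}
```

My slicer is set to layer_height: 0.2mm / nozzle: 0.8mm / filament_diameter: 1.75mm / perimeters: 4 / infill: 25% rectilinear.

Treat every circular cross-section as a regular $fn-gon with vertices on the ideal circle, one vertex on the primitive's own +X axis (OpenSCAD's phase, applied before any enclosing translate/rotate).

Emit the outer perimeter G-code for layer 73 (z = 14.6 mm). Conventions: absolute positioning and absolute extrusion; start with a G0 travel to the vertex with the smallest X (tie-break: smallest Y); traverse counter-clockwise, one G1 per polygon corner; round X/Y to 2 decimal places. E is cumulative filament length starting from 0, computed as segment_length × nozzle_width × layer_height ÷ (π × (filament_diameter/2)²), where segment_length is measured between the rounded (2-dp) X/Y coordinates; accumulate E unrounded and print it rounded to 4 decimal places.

At z = 14.6 mm: the r=2.5 cylinder gives a regular 16-gon of circumradius 2.5 (constant along its height); the cube at (12.5, 1) (footprint 24.5×25) is included at this height; After the difference (first − rest): starting from the r=2.5 cylinder, the 24.5×25 cube at (12.5, 1) misses the remaining region (no effect) — 1 connected region. The outline is a single polygon with 16 vertices. Extrusion per mm of travel: 0.8 × 0.2 / (π × 0.875²) = 0.066520. Accumulating E over each segment gives final E = 1.0388.

G0 X-2.50 Y0.00 Z14.60
G1 X-2.31 Y-0.96 E0.0651
G1 X-1.77 Y-1.77 E0.1299
G1 X-0.96 Y-2.31 E0.1946
G1 X0.00 Y-2.50 E0.2597
G1 X0.96 Y-2.31 E0.3248
G1 X1.77 Y-1.77 E0.3896
G1 X2.31 Y-0.96 E0.4543
G1 X2.50 Y0.00 E0.5194
G1 X2.31 Y0.96 E0.5845
G1 X1.77 Y1.77 E0.6493
G1 X0.96 Y2.31 E0.7140
G1 X0.00 Y2.50 E0.7791
G1 X-0.96 Y2.31 E0.8442
G1 X-1.77 Y1.77 E0.9090
G1 X-2.31 Y0.96 E0.9737
G1 X-2.50 Y0.00 E1.0388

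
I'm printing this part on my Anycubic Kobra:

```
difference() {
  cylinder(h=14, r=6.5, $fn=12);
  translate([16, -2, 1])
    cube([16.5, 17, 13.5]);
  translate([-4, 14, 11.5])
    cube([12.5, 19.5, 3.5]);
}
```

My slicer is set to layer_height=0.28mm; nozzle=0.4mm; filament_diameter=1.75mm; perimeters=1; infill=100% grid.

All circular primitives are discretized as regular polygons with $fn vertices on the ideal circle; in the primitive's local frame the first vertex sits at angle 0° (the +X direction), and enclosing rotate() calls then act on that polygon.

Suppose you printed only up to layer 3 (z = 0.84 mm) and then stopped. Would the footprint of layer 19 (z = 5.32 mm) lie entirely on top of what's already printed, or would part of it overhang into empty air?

Compare the two slices. At z = 0.84: the r=6.5 cylinder gives a regular 12-gon of circumradius 6.5 (constant along its height) (area = (12/2)·6.500²·sin(360°/12) = 126.75 mm²); the cube at (16, -2) is not intersected at this z (z outside [1, 14.5]); the cube at (-4, 14) is not intersected at this z (z outside [11.5, 15]); After the difference (first − rest): none of the subtracted shapes is present at this height, so the r=6.5 cylinder is unchanged — area = 126.75 mm². At z = 5.32: the r=6.5 cylinder contributes a regular 12-gon of circumradius 6.5 (area = (12/2)·6.500²·sin(360°/12) = 126.75 mm²); the cube at (16, -2) (footprint 16.5×17) is included at this height (area 280.50 mm²); the cube at (-4, 14) is not intersected at this z (z outside [11.5, 15]); After the difference (first − rest): starting from the r=6.5 cylinder (126.75 mm²), the 16.5×17 cube at (16, -2) misses the remaining region (no effect) — area = 126.75 mm². Checking containment: the cross-section at z = 5.32 is a subset of the cross-section at z = 0.84.

entirely on top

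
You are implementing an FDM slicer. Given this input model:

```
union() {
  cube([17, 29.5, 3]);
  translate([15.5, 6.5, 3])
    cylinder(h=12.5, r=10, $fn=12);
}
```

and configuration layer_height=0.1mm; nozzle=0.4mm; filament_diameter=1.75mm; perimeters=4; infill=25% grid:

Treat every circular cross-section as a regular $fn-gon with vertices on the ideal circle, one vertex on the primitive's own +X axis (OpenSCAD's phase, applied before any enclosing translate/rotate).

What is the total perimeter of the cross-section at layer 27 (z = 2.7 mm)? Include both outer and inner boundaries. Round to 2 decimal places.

93.00 mm

At z = 2.7 mm: the cube (footprint 17×29.5) is included at this height (perimeter 93.00 mm); the cylinder at (15.5, 6.5) is not intersected at this z (z outside [3, 15.5]); Merging all regions: only the 17×29.5 cube is present, so the union is just that shape — boundary = 93.00 mm. Overall, the cross-section is a single solid region. Total boundary length (outer) = 93.00 mm.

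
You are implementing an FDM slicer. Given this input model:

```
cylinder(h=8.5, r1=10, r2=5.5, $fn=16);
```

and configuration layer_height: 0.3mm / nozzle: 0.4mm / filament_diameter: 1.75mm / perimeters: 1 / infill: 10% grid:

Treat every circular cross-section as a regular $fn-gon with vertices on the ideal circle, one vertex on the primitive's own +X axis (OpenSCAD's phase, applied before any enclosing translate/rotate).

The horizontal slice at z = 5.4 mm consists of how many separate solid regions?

1

At z = 5.4 mm: the cone contributes a regular 16-gon of circumradius 7.141 (interpolated between r1=10 and r2=5.5 at t=0.635). The result has 1 disconnected region.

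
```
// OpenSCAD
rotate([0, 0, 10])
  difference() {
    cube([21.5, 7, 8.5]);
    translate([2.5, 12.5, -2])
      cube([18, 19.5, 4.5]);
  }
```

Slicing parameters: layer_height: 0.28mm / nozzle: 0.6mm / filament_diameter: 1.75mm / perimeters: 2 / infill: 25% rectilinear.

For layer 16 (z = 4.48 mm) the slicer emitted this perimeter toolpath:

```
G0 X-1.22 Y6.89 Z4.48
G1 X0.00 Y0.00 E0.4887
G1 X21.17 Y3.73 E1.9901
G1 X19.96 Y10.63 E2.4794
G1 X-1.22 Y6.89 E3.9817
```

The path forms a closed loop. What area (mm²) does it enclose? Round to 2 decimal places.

150.54 mm²

Apply the shoelace formula to the sequence of (X, Y) vertices; enclosed area = 150.54 mm².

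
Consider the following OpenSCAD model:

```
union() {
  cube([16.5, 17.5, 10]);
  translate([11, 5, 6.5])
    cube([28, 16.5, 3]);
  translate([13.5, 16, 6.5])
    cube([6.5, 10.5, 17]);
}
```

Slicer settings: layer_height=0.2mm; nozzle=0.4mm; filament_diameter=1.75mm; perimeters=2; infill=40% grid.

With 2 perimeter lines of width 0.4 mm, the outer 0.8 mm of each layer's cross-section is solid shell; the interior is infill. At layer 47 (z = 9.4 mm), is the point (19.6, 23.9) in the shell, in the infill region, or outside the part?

At z = 9.4 mm: the cube is present — its section is the full 16.5×17.5 rectangle; the cube at (11, 5) (footprint 28×16.5) is included at this height; the cube at (13.5, 16) is present — its section is the full 6.5×10.5 rectangle; Combining (union): the regions partially overlap (shared area 104.50 mm²), so overlapping operands fuse into one piece — 1 connected region. Overall, the cross-section is a single solid region. The nearest boundary edge runs (20.00, 26.50)→(20.00, 21.50); distance from the point to it = 0.40 mm. The point is inside the cross-section, 0.40 mm from the nearest boundary — within the 0.8 mm shell band (2 × 0.4).

shell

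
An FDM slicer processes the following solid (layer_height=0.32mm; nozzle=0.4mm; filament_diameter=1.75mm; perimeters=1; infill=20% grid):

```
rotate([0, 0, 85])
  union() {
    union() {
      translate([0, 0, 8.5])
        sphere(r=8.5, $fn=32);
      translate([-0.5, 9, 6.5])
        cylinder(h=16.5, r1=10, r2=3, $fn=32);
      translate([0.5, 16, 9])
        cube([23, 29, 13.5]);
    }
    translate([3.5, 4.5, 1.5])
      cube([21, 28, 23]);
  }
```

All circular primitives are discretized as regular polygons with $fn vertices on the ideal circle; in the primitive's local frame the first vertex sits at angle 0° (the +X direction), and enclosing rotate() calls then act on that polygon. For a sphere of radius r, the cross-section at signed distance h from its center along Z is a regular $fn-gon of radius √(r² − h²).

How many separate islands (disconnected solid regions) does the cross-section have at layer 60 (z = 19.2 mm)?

At z = 19.2 mm: the sphere is absent (|z−center|=10.700 > r=8.5); the cone at (-0.5, 9): at t=0.770 of its height the radius interpolates to r₁+(r₂−r₁)t = 4.612, giving a regular 32-gon of that circumradius; the cube at (0.5, 16) is present — its section is the full 23×29 rectangle; Merging all regions: the 2 present regions are separate (no shared area or edge), so areas and boundary lengths simply add and each stays a separate island — 2 connected regions; the 21×28 cube at (3.5, 4.5) contributes its full rectangle; Combining (union): the regions partially overlap (shared area 331.83 mm²), so overlapping operands fuse into one piece — 1 connected region; (rotated 85° about Z; rotation is an isometry so areas/perimeters/island counts are preserved). Overall, the cross-section is a single solid region. Island count = 1.

1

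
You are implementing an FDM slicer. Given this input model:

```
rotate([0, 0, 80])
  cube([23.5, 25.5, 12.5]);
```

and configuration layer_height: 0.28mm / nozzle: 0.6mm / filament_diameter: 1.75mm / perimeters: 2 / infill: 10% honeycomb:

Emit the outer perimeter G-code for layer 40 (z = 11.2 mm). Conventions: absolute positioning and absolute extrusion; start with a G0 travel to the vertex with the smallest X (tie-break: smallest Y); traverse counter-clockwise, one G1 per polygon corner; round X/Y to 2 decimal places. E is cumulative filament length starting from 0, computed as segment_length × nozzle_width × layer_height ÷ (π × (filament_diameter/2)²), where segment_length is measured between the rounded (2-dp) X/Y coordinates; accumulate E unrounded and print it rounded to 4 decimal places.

G0 X-25.11 Y4.43 Z11.20
G1 X0.00 Y0.00 E1.7809
G1 X4.08 Y23.14 E3.4221
G1 X-21.03 Y27.57 E5.2030
G1 X-25.11 Y4.43 E6.8442

At z = 11.2 mm: the cube is present — its section is the full 23.5×25.5 rectangle; (whole slice rotated 80° about Z — lengths, areas and connectivity unchanged). The outline is a single polygon with 4 vertices. Extrusion per mm of travel: 0.6 × 0.28 / (π × 0.875²) = 0.069846. Accumulating E over each segment gives final E = 6.8442.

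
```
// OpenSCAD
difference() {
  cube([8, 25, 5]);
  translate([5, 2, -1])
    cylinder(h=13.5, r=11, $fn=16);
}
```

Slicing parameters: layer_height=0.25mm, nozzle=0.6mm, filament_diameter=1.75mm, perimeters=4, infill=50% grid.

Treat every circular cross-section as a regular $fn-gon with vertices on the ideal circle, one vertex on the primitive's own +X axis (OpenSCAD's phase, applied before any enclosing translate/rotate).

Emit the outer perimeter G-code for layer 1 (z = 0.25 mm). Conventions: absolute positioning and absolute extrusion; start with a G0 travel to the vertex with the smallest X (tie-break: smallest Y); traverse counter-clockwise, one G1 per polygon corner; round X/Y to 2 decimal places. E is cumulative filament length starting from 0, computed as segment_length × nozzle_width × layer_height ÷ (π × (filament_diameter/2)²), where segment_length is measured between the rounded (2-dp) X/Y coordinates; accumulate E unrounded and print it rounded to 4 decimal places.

G0 X0.00 Y11.63 Z0.25
G1 X0.79 Y12.16 E0.0593
G1 X5.00 Y13.00 E0.3270
G1 X8.00 Y12.40 E0.5178
G1 X8.00 Y25.00 E1.3036
G1 X0.00 Y25.00 E1.8025
G1 X0.00 Y11.63 E2.6363

At z = 0.25 mm: the 8×25 cube contributes its full rectangle; the cylinder at (5, 2): section is a regular 16-gon, circumradius r=11; After the difference (first − rest): starting from the 8×25 cube, the r=11 cylinder at (5, 2) partially overlaps it — only the 100.47 mm² overlap (of its 370.44 mm²) is removed, clipping the outline — 1 connected region. The outline is a single polygon with 6 vertices. Extrusion per mm of travel: 0.6 × 0.25 / (π × 0.875²) = 0.062363. Accumulating E over each segment gives final E = 2.6363.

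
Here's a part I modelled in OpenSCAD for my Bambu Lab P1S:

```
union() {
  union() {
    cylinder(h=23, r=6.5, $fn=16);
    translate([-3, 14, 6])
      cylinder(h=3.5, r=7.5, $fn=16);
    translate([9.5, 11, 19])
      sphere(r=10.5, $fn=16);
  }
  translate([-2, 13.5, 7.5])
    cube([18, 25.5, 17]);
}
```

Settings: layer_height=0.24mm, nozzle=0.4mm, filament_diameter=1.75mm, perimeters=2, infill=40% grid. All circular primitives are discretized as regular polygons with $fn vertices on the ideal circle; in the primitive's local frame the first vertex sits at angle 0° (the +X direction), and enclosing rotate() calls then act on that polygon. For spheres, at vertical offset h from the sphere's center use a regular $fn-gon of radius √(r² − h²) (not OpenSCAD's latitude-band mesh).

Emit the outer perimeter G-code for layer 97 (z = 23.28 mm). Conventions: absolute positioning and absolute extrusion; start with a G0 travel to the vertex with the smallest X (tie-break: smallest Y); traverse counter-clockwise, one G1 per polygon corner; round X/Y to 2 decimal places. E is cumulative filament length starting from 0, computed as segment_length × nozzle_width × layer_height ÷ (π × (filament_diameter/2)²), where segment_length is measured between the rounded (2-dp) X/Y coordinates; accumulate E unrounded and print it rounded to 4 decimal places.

At z = 23.28 mm: the cylinder does not reach this height (z outside [0, 23]); the cylinder at (-3, 14) does not reach this height (z outside [6, 9.5]); the r=10.5 sphere at (9.5, 11) slices to a regular 16-gon of circumradius 9.588 (√(r²−h²) with h=4.28 from center); Merging all regions: only the r=10.5 sphere at (9.5, 11) is present, so the union is just that shape — 1 connected region; the cube at (-2, 13.5) is present — its section is the full 18×25.5 rectangle; Merging all regions: the regions partially overlap (shared area 87.00 mm²), so overlapping operands fuse into one piece — 1 connected region. The outline is a single polygon with 16 vertices. Extrusion per mm of travel: 0.4 × 0.24 / (π × 0.875²) = 0.039912. Accumulating E over each segment gives final E = 4.2804.

G0 X-2.00 Y13.50 Z23.28
G1 X0.41 Y13.50 E0.0962
G1 X-0.09 Y11.00 E0.1979
G1 X0.64 Y7.33 E0.3473
G1 X2.72 Y4.22 E0.4966
G1 X5.83 Y2.14 E0.6460
G1 X9.50 Y1.41 E0.7953
G1 X13.17 Y2.14 E0.9446
G1 X16.28 Y4.22 E1.0940
G1 X18.36 Y7.33 E1.2433
G1 X19.09 Y11.00 E1.3927
G1 X18.36 Y14.67 E1.5420
G1 X16.28 Y17.78 E1.6913
G1 X16.00 Y17.97 E1.7048
G1 X16.00 Y39.00 E2.5442
G1 X-2.00 Y39.00 E3.2626
G1 X-2.00 Y13.50 E4.2804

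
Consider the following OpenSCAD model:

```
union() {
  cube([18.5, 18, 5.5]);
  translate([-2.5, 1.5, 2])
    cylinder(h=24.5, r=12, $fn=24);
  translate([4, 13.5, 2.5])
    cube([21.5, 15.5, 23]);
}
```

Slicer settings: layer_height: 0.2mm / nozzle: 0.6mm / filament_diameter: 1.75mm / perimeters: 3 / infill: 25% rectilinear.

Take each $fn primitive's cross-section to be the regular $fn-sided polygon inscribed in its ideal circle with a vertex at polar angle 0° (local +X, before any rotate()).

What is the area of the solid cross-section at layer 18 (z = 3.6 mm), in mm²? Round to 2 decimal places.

951.92 mm²

At z = 3.6 mm: the cube is present — its section is the full 18.5×18 rectangle (area 333.00 mm²); the r=12 cylinder at (-2.5, 1.5) gives a regular 24-gon of circumradius 12 (constant along its height) (area = (24/2)·12.000²·sin(360°/24) = 447.24 mm²); the cube at (4, 13.5) is present — its section is the full 21.5×15.5 rectangle (area 333.25 mm²); Taking the union: the regions partially overlap — summed areas 1113.49 mm² minus the doubly-counted overlap 161.57 mm² gives 951.92 mm² — area = 951.92 mm². Overall, the cross-section is a single solid region. Net area = 951.92 mm².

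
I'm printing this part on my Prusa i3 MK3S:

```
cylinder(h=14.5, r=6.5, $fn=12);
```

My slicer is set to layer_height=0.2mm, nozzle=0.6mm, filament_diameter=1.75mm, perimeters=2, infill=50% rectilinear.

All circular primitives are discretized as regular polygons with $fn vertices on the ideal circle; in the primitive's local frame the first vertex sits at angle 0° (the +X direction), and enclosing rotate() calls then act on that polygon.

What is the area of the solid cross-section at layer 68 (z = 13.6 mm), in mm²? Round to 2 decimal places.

At z = 13.6 mm: the r=6.5 cylinder gives a regular 12-gon of circumradius 6.5 (constant along its height) (area = (12/2)·6.500²·sin(360°/12) = 126.75 mm²). Overall, the cross-section is a single solid region. Net area = 126.75 mm².

126.75 mm²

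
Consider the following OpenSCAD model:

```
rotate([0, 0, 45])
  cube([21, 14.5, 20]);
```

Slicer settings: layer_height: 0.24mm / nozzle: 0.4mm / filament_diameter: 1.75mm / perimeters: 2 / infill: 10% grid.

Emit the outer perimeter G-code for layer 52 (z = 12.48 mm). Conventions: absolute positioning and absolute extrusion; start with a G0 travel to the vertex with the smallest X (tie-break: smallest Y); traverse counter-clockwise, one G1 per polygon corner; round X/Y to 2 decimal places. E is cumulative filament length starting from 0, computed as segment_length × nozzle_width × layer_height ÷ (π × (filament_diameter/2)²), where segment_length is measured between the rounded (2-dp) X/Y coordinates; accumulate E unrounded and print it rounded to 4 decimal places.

At z = 12.48 mm: the cube (footprint 21×14.5) is included at this height; (whole slice rotated 45° about Z — lengths, areas and connectivity unchanged). The outline is a single polygon with 4 vertices. Extrusion per mm of travel: 0.4 × 0.24 / (π × 0.875²) = 0.039912. Accumulating E over each segment gives final E = 2.8335.

G0 X-10.25 Y10.25 Z12.48
G1 X0.00 Y0.00 E0.5786
G1 X14.85 Y14.85 E1.4168
G1 X4.60 Y25.10 E1.9953
G1 X-10.25 Y10.25 E2.8335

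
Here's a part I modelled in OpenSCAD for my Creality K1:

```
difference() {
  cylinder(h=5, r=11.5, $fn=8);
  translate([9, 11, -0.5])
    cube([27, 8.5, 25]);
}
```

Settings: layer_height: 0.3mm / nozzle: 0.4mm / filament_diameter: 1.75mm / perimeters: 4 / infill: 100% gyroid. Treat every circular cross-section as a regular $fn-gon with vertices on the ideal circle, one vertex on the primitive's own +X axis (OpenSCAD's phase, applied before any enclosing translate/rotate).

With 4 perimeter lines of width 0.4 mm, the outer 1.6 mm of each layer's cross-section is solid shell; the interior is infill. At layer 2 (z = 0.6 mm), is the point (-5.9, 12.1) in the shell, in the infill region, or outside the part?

outside

At z = 0.6 mm: the r=11.5 cylinder gives a regular 8-gon of circumradius 11.5 (constant along its height); the cube at (9, 11) is present — its section is the full 27×8.5 rectangle; After the difference (first − rest): starting from the r=11.5 cylinder, the 27×8.5 cube at (9, 11) misses the remaining region (no effect) — 1 connected region. Overall, the cross-section is a single solid region. The nearest boundary edge runs (-8.13, 8.13)→(0.00, 11.50); distance from the point to it = 2.81 mm. The point is not inside any of the regions above, so it lies outside the cross-section (2.81 mm from the nearest boundary).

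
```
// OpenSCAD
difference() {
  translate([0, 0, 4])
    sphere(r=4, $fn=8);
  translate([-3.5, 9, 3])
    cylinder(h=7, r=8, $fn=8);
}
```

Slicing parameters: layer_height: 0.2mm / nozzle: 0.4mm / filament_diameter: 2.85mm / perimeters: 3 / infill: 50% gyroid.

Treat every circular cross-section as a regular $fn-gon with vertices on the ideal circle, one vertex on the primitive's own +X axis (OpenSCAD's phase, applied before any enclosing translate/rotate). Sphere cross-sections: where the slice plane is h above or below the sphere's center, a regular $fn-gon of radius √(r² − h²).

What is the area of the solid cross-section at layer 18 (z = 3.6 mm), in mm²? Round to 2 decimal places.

At z = 3.6 mm: the r=4 sphere slices to a regular 8-gon of circumradius 3.980 (√(r²−h²) with h=0.4 from center) (area = (8/2)·3.980²·sin(360°/8) = 44.80 mm²); the r=8 cylinder at (-3.5, 9) gives a regular 8-gon of circumradius 8 (constant along its height) (area = (8/2)·8.000²·sin(360°/8) = 181.02 mm²); Taking the first minus the rest: starting from the r=4 sphere (44.80 mm²), the r=8 cylinder at (-3.5, 9) partially overlaps it — only the 6.30 mm² overlap (of its 181.02 mm²) is removed, clipping the outline — area = 38.50 mm². Overall, the cross-section is a single solid region. Net area = 38.50 mm².

38.50 mm²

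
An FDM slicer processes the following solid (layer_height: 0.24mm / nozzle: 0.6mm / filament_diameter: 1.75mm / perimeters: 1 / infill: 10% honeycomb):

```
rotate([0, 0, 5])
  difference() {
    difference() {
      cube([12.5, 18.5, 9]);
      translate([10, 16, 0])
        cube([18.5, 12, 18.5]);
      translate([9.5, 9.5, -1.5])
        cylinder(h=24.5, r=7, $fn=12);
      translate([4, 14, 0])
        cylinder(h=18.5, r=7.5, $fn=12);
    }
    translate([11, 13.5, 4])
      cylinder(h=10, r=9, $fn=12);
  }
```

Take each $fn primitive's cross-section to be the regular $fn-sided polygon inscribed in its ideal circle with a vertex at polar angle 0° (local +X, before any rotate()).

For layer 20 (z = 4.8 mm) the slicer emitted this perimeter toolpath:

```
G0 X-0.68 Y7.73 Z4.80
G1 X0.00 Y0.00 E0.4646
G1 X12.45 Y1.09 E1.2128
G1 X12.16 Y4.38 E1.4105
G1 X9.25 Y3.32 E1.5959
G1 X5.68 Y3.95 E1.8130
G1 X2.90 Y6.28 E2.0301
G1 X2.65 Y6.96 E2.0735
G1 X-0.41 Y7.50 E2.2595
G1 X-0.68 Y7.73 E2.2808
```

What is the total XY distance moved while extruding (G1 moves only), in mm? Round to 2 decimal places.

38.10 mm

Sum the Euclidean lengths of each G1 segment: total = 38.10 mm.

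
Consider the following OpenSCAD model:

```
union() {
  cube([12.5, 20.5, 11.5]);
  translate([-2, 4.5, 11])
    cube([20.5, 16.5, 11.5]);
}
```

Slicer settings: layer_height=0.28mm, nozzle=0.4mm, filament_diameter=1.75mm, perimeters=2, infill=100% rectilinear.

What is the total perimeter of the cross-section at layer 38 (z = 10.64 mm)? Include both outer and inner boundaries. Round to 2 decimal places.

At z = 10.64 mm: the 12.5×20.5 cube contributes its full rectangle (perimeter 66.00 mm); the cube at (-2, 4.5) is not intersected at this z (z outside [11, 22.5]); Taking the union: only the 12.5×20.5 cube is present, so the union is just that shape — boundary = 66.00 mm. Overall, the cross-section is a single solid region. Total boundary length (outer) = 66.00 mm.

66.00 mm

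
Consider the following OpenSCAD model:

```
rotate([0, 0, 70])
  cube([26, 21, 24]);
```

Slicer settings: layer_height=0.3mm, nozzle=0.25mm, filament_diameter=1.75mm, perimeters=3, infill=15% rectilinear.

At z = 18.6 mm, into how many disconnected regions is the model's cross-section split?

At z = 18.6 mm: the cube (footprint 26×21) is included at this height; (whole slice rotated 70° about Z — lengths, areas and connectivity unchanged). The result has 1 disconnected region.

1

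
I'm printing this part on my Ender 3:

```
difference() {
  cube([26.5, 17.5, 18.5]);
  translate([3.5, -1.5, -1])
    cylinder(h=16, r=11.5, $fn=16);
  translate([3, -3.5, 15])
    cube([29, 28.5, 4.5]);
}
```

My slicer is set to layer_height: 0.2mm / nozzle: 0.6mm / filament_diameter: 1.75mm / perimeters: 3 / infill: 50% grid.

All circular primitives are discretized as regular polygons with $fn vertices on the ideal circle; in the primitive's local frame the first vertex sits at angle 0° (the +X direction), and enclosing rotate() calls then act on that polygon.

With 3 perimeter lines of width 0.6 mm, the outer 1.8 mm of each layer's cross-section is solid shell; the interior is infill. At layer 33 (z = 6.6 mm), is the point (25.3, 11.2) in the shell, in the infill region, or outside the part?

shell

At z = 6.6 mm: the 26.5×17.5 cube contributes its full rectangle; the r=11.5 cylinder at (3.5, -1.5) contributes a regular 16-gon of circumradius 11.5; the cube at (3, -3.5) is not intersected at this z (z outside [15, 19.5]); Taking the first minus the rest: starting from the 26.5×17.5 cube, the r=11.5 cylinder at (3.5, -1.5) partially overlaps it — only the 117.98 mm² overlap (of its 404.88 mm²) is removed, clipping the outline — 1 connected region. Overall, the cross-section is a single solid region. The nearest boundary edge runs (26.50, 17.50)→(26.50, 0.00); distance from the point to it = 1.20 mm. The point is inside the cross-section, 1.20 mm from the nearest boundary — within the 1.8 mm shell band (3 × 0.6).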